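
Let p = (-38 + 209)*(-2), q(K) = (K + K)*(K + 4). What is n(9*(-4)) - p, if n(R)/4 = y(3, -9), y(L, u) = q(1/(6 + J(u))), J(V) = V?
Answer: 2990/9 ≈ 332.22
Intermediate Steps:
q(K) = 2*K*(4 + K) (q(K) = (2*K)*(4 + K) = 2*K*(4 + K))
y(L, u) = 2*(4 + 1/(6 + u))/(6 + u)
p = -342 (p = 171*(-2) = -342)
n(R) = -88/9 (n(R) = 4*(2*(25 + 4*(-9))/(6 - 9)²) = 4*(2*(25 - 36)/(-3)²) = 4*(2*(⅑)*(-11)) = 4*(-22/9) = -88/9)
n(9*(-4)) - p = -88/9 - 1*(-342) = -88/9 + 342 = 2990/9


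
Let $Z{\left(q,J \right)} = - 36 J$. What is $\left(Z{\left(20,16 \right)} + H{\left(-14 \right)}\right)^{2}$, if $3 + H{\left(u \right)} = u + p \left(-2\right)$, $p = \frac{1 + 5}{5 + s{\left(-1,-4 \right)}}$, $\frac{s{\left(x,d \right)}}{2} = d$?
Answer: $346921$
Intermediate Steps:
$s{\left(x,d \right)} = 2 d$
$p = -2$ ($p = \frac{1 + 5}{5 + 2 \left(-4\right)} = \frac{6}{5 - 8} = \frac{6}{-3} = 6 \left(- \frac{1}{3}\right) = -2$)
$H{\left(u \right)} = 1 + u$ ($H{\left(u \right)} = -3 + \left(u - -4\right) = -3 + \left(u + 4\right) = -3 + \left(4 + u\right) = 1 + u$)
$\left(Z{\left(20,16 \right)} + H{\left(-14 \right)}\right)^{2} = \left(\left(-36\right) 16 + \left(1 - 14\right)\right)^{2} = \left(-576 - 13\right)^{2} = \left(-589\right)^{2} = 346921$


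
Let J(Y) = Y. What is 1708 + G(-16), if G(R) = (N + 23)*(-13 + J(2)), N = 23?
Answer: 1202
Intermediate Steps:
G(R) = -506 (G(R) = (23 + 23)*(-13 + 2) = 46*(-11) = -506)
1708 + G(-16) = 1708 - 506 = 1202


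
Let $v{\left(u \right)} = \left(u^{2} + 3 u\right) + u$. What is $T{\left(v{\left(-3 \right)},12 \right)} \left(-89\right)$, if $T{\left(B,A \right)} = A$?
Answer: $-1068$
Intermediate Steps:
$v{\left(u \right)} = u^{2} + 4 u$
$T{\left(v{\left(-3 \right)},12 \right)} \left(-89\right) = 12 \left(-89\right) = -1068$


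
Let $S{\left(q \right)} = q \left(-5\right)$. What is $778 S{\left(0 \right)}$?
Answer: $0$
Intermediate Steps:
$S{\left(q \right)} = - 5 q$
$778 S{\left(0 \right)} = 778 \left(\left(-5\right) 0\right) = 778 \cdot 0 = 0$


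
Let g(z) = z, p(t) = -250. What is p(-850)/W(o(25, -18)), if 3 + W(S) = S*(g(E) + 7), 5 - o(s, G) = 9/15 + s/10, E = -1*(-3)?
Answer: -125/8 ≈ -15.625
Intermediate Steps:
E = 3
o(s, G) = 22/5 - s/10 (o(s, G) = 5 - (9/15 + s/10) = 5 - (9*(1/15) + s*(1/10)) = 5 - (3/5 + s/10) = 5 + (-3/5 - s/10) = 22/5 - s/10)
W(S) = -3 + 10*S (W(S) = -3 + S*(3 + 7) = -3 + S*10 = -3 + 10*S)
p(-850)/W(o(25, -18)) = -250/(-3 + 10*(22/5 - 1/10*25)) = -250/(-3 + 10*(22/5 - 5/2)) = -250/(-3 + 10*(19/10)) = -250/(-3 + 19) = -250/16 = -250*1/16 = -125/8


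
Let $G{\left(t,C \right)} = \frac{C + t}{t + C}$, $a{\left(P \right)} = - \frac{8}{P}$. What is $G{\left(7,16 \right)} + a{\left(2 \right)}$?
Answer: $-3$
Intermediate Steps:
$G{\left(t,C \right)} = 1$ ($G{\left(t,C \right)} = \frac{C + t}{C + t} = 1$)
$G{\left(7,16 \right)} + a{\left(2 \right)} = 1 - \frac{8}{2} = 1 - 4 = -3$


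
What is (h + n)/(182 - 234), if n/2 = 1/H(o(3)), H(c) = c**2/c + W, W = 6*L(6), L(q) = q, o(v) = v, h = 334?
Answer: -3257/507 ≈ -6.4241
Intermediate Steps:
W = 36 (W = 6*6 = 36)
H(c) = 36 + c (H(c) = c**2/c + 36 = c + 36 = 36 + c)
n = 2/39 (n = 2/(36 + 3) = 2/39 ≈ 0.051282)
(h + n)/(182 - 234) = (334 + 2/39)/(182 - 234) = (13028/39)/(-52) = (13028/39)*(-1/52) = -3257/507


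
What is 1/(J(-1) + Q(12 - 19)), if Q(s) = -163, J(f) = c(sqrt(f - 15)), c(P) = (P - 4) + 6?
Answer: -161/25937 - 4*I/25937 ≈ -0.0062073 - 0.00015422*I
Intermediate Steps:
c(P) = 2 + P (c(P) = (-4 + P) + 6 = 2 + P)
J(f) = 2 + sqrt(-15 + f) (J(f) = 2 + sqrt(f - 15) = 2 + sqrt(-15 + f))
1/(J(-1) + Q(12 - 19)) = 1/((2 + sqrt(-15 - 1)) - 163) = 1/((2 + sqrt(-16)) - 163) = 1/((2 + 4*I) - 163) = 1/(-161 + 4*I) = (-161 - 4*I)/25937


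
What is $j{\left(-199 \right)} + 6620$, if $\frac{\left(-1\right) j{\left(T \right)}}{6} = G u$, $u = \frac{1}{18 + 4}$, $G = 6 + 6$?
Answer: $\frac{72784}{11} \approx 6616.7$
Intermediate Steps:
$G = 12$
$u = \frac{1}{22} \approx 0.045455$
$j{\left(T \right)} = - \frac{36}{11}$ ($j{\left(T \right)} = - 6 \cdot 12 \cdot \frac{1}{22} = \left(-6\right) \frac{6}{11} = - \frac{36}{11}$)
$j{\left(-199 \right)} + 6620 = - \frac{36}{11} + 6620 = \frac{72784}{11}$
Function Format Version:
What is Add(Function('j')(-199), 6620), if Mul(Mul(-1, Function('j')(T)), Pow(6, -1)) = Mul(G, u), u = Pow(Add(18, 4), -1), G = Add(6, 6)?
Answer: Rational(72784, 11) ≈ 6616.7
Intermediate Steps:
G = 12
u = Rational(1, 22) (u = Pow(22, -1) = Rational(1, 22) ≈ 0.045455)
Function('j')(T) = Rational(-36, 11) (Function('j')(T) = Mul(-6, Mul(12, Rational(1, 22))) = Mul(-6, Rational(6, 11)) = Rational(-36, 11))
Add(Function('j')(-199), 6620) = Add(Rational(-36, 11), 6620) = Rational(72784, 11)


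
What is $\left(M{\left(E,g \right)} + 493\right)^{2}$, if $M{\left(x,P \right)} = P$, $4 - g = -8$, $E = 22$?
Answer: $255025$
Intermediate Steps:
$g = 12$ ($g = 4 - -8 = 4 + 8 = 12$)
$\left(M{\left(E,g \right)} + 493\right)^{2} = \left(12 + 493\right)^{2} = 505^{2} = 255025$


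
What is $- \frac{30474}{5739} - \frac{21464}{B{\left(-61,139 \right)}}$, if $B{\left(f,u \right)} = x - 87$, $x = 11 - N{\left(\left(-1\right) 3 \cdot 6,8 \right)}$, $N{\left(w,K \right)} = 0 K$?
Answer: $\frac{10072156}{36347} \approx 277.11$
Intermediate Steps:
$N{\left(w,K \right)} = 0$
$x = 11$ ($x = 11 - 0 = 11 + 0 = 11$)
$B{\left(f,u \right)} = -76$ ($B{\left(f,u \right)} = 11 - 87 = -76$)
$- \frac{30474}{5739} - \frac{21464}{B{\left(-61,139 \right)}} = - \frac{30474}{5739} - \frac{21464}{-76} = \left(-30474\right) \frac{1}{5739} - - \frac{5366}{19} = - \frac{10158}{1913} + \frac{5366}{19} = \frac{10072156}{36347}$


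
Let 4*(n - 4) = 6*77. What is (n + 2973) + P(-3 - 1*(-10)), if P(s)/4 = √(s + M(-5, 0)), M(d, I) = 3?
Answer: 6185/2 + 4*√10 ≈ 3105.1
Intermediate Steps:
P(s) = 4*√(3 + s) (P(s) = 4*√(s + 3) = 4*√(3 + s))
n = 239/2 (n = 4 + (6*77)/4 = 4 + (¼)*462 = 4 + 231/2 = 239/2 ≈ 119.50)
(n + 2973) + P(-3 - 1*(-10)) = (239/2 + 2973) + 4*√(3 + (-3 - 1*(-10))) = 6185/2 + 4*√(3 + (-3 + 10)) = 6185/2 + 4*√(3 + 7) = 6185/2 + 4*√10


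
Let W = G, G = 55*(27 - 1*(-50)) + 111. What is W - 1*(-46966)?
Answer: 51312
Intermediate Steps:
G = 4346 (G = 55*(27 + 50) + 111 = 55*77 + 111 = 4235 + 111 = 4346)
W = 4346
W - 1*(-46966) = 4346 - 1*(-46966) = 4346 + 46966 = 51312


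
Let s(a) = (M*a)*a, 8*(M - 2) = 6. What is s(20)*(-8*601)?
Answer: -5288800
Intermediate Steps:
M = 11/4 (M = 2 + (⅛)*6 = 2 + ¾ = 11/4 ≈ 2.7500)
s(a) = 11*a²/4 (s(a) = (11*a/4)*a = 11*a²/4)
s(20)*(-8*601) = ((11/4)*20²)*(-8*601) = ((11/4)*400)*(-4808) = 1100*(-4808) = -5288800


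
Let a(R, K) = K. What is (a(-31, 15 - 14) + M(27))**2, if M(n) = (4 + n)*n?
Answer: 702244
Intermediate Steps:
M(n) = n*(4 + n)
(a(-31, 15 - 14) + M(27))**2 = ((15 - 14) + 27*(4 + 27))**2 = (1 + 27*31)**2 = (1 + 837)**2 = 838**2 = 702244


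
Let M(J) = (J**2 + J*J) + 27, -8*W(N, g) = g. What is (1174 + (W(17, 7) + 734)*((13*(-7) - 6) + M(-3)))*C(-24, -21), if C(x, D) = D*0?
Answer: 0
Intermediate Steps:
W(N, g) = -g/8
C(x, D) = 0
M(J) = 27 + 2*J**2 (M(J) = (J**2 + J**2) + 27 = 2*J**2 + 27 = 27 + 2*J**2)
(1174 + (W(17, 7) + 734)*((13*(-7) - 6) + M(-3)))*C(-24, -21) = (1174 + (-1/8*7 + 734)*((13*(-7) - 6) + (27 + 2*(-3)**2)))*0 = (1174 + (-7/8 + 734)*((-91 - 6) + (27 + 2*9)))*0 = (1174 + 5865*(-97 + (27 + 18))/8)*0 = (1174 + 5865*(-97 + 45)/8)*0 = (1174 + (5865/8)*(-52))*0 = (1174 - 76245/2)*0 = -73897/2*0 = 0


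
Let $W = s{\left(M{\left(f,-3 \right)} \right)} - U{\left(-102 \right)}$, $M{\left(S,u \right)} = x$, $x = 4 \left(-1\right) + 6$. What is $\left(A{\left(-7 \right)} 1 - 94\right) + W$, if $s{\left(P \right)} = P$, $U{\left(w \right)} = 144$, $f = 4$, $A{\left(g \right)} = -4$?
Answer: $-240$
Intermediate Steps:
$x = 2$ ($x = -4 + 6 = 2$)
$M{\left(S,u \right)} = 2$
$W = -142$ ($W = 2 - 144 = -142$)
$\left(A{\left(-7 \right)} 1 - 94\right) + W = \left(\left(-4\right) 1 - 94\right) - 142 = \left(-4 - 94\right) - 142 = -98 - 142 = -240$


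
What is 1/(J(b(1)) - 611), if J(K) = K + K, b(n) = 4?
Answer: -1/603 ≈ -0.0016584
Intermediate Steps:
J(K) = 2*K
1/(J(b(1)) - 611) = 1/(2*4 - 611) = 1/(8 - 611) = 1/(-603) = -1/603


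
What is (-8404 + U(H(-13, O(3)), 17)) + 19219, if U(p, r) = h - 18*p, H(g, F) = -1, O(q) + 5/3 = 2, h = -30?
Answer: 10803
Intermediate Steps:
O(q) = ⅓ (O(q) = -5/3 + 2 = ⅓)
U(p, r) = -30 - 18*p
(-8404 + U(H(-13, O(3)), 17)) + 19219 = (-8404 + (-30 - 18*(-1))) + 19219 = (-8404 + (-30 + 18)) + 19219 = (-8404 - 12) + 19219 = -8416 + 19219 = 10803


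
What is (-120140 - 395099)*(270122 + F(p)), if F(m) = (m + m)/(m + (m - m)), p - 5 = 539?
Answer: -139178419636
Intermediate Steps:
p = 544 (p = 5 + 539 = 544)
F(m) = 2 (F(m) = (2*m)/(m + 0) = (2*m)/m = 2)
(-120140 - 395099)*(270122 + F(p)) = (-120140 - 395099)*(270122 + 2) = -515239*270124 = -139178419636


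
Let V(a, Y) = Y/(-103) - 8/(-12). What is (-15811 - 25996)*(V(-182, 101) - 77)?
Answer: 998769230/309 ≈ 3.2323e+6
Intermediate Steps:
V(a, Y) = ⅔ - Y/103 (V(a, Y) = Y*(-1/103) - 8*(-1/12) = -Y/103 + ⅔ = ⅔ - Y/103)
(-15811 - 25996)*(V(-182, 101) - 77) = (-15811 - 25996)*((⅔ - 1/103*101) - 77) = -41807*((⅔ - 101/103) - 77) = -41807*(-97/309 - 77) = -41807*(-23890/309) = 998769230/309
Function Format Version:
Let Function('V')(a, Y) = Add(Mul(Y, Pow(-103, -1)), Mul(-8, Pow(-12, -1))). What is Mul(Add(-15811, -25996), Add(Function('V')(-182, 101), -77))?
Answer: Rational(998769230, 309) ≈ 3.2323e+6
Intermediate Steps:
Function('V')(a, Y) = Add(Rational(2, 3), Mul(Rational(-1, 103), Y)) (Function('V')(a, Y) = Add(Mul(Y, Rational(-1, 103)), Mul(-8, Rational(-1, 12))) = Add(Mul(Rational(-1, 103), Y), Rational(2, 3)) = Add(Rational(2, 3), Mul(Rational(-1, 103), Y)))
Mul(Add(-15811, -25996), Add(Function('V')(-182, 101), -77)) = Mul(Add(-15811, -25996), Add(Add(Rational(2, 3), Mul(Rational(-1, 103), 101)), -77)) = Mul(-41807, Add(Add(Rational(2, 3), Rational(-101, 103)), -77)) = Mul(-41807, Add(Rational(-97, 309), -77)) = Mul(-41807, Rational(-23890, 309)) = Rational(998769230, 309)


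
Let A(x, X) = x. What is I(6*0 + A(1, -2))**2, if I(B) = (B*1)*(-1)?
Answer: 1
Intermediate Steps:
I(B) = -B (I(B) = B*(-1) = -B)
I(6*0 + A(1, -2))**2 = (-(6*0 + 1))**2 = (-(0 + 1))**2 = (-1*1)**2 = (-1)**2 = 1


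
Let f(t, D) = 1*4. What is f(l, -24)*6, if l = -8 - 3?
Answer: 24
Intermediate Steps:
l = -11
f(t, D) = 4
f(l, -24)*6 = 4*6 = 24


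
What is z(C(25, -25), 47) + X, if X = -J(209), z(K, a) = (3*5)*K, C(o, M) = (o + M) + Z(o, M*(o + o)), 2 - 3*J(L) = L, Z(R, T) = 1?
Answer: 84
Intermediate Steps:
J(L) = 2/3 - L/3
C(o, M) = 1 + M + o (C(o, M) = (o + M) + 1 = (M + o) + 1 = 1 + M + o)
z(K, a) = 15*K
X = 69 (X = -(2/3 - 1/3*209) = -(2/3 - 209/3) = -1*(-69) = 69)
z(C(25, -25), 47) + X = 15*(1 - 25 + 25) + 69 = 15*1 + 69 = 15 + 69 = 84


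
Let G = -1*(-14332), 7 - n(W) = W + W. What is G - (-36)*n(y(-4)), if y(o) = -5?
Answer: 14944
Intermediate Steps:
n(W) = 7 - 2*W (n(W) = 7 - (W + W) = 7 - 2*W)
G = 14332
G - (-36)*n(y(-4)) = 14332 - (-36)*(7 - 2*(-5)) = 14332 - (-36)*(7 + 10) = 14332 - (-36)*17 = 14332 - 1*(-612) = 14332 + 612 = 14944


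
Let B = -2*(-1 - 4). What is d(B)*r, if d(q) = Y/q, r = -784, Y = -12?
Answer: 4704/5 ≈ 940.80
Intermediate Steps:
B = 10 (B = -2*(-5) = 10)
d(q) = -12/q
d(B)*r = -12/10*(-784) = -12*1/10*(-784) = -6/5*(-784) = 4704/5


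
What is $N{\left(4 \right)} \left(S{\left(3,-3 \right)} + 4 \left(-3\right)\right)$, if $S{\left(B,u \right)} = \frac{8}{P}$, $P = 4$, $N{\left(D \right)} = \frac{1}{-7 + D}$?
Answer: $\frac{10}{3} \approx 3.3333$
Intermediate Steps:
$S{\left(B,u \right)} = 2$ ($S{\left(B,u \right)} = \frac{8}{4} = 8 \cdot \frac{1}{4} = 2$)
$N{\left(4 \right)} \left(S{\left(3,-3 \right)} + 4 \left(-3\right)\right) = \frac{2 + 4 \left(-3\right)}{-7 + 4} = \frac{2 - 12}{-3} = \left(- \frac{1}{3}\right) \left(-10\right) = \frac{10}{3}$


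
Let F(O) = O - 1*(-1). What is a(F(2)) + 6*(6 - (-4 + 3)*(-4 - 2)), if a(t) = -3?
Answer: -3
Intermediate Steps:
F(O) = 1 + O (F(O) = O + 1 = 1 + O)
a(F(2)) + 6*(6 - (-4 + 3)*(-4 - 2)) = -3 + 6*(6 - (-4 + 3)*(-4 - 2)) = -3 + 6*(6 - (-1)*(-6)) = -3 + 6*(6 - 1*6) = -3 + 6*(6 - 6) = -3 + 6*0 = -3 + 0 = -3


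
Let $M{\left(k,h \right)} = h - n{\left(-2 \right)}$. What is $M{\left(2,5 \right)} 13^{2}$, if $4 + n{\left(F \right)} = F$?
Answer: $1859$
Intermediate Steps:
$n{\left(F \right)} = -4 + F$
$M{\left(k,h \right)} = 6 + h$ ($M{\left(k,h \right)} = h - \left(-4 - 2\right) = h - -6 = h + 6 = 6 + h$)
$M{\left(2,5 \right)} 13^{2} = \left(6 + 5\right) 13^{2} = 11 \cdot 169 = 1859$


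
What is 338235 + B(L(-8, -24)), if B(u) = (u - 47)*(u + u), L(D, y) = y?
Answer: 341643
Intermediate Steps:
B(u) = 2*u*(-47 + u) (B(u) = (-47 + u)*(2*u) = 2*u*(-47 + u))
338235 + B(L(-8, -24)) = 338235 + 2*(-24)*(-47 - 24) = 338235 + 2*(-24)*(-71) = 338235 + 3408 = 341643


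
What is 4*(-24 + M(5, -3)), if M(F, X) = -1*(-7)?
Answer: -68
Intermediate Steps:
M(F, X) = 7
4*(-24 + M(5, -3)) = 4*(-24 + 7) = 4*(-17) = -68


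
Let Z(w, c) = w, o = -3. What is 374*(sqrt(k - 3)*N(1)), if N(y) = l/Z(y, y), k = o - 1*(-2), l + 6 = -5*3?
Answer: -15708*I ≈ -15708.0*I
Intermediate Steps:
l = -21 (l = -6 - 5*3 = -6 - 15 = -21)
k = -1 (k = -3 - 1*(-2) = -3 + 2 = -1)
N(y) = -21/y
374*(sqrt(k - 3)*N(1)) = 374*(sqrt(-1 - 3)*(-21/1)) = 374*(sqrt(-4)*(-21*1)) = 374*((2*I)*(-21)) = 374*(-42*I) = -15708*I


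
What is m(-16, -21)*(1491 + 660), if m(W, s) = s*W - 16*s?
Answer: 1445472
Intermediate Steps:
m(W, s) = -16*s + W*s (m(W, s) = W*s - 16*s = -16*s + W*s)
m(-16, -21)*(1491 + 660) = (-21*(-16 - 16))*(1491 + 660) = -21*(-32)*2151 = 672*2151 = 1445472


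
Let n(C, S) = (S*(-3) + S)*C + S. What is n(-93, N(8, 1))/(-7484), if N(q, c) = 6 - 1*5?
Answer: -187/7484 ≈ -0.024987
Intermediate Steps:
N(q, c) = 1 (N(q, c) = 6 - 5 = 1)
n(C, S) = S - 2*C*S (n(C, S) = (-3*S + S)*C + S = (-2*S)*C + S = -2*C*S + S = S - 2*C*S)
n(-93, N(8, 1))/(-7484) = (1*(1 - 2*(-93)))/(-7484) = (1*(1 + 186))*(-1/7484) = (1*187)*(-1/7484) = 187*(-1/7484) = -187/7484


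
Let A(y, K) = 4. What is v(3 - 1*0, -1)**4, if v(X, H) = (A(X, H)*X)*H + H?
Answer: 28561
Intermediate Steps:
v(X, H) = H + 4*H*X (v(X, H) = (4*X)*H + H = 4*H*X + H = H + 4*H*X)
v(3 - 1*0, -1)**4 = (-(1 + 4*(3 - 1*0)))**4 = (-(1 + 4*(3 + 0)))**4 = (-(1 + 4*3))**4 = (-(1 + 12))**4 = (-1*13)**4 = (-13)**4 = 28561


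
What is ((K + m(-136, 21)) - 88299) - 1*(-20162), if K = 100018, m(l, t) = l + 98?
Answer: 31843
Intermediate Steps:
m(l, t) = 98 + l
((K + m(-136, 21)) - 88299) - 1*(-20162) = ((100018 + (98 - 136)) - 88299) - 1*(-20162) = ((100018 - 38) - 88299) + 20162 = (99980 - 88299) + 20162 = 11681 + 20162 = 31843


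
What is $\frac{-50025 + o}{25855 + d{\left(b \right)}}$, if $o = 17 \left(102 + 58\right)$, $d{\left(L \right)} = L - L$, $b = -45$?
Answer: $- \frac{9461}{5171} \approx -1.8296$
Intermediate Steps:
$d{\left(L \right)} = 0$
$o = 2720$ ($o = 17 \cdot 160 = 2720$)
$\frac{-50025 + o}{25855 + d{\left(b \right)}} = \frac{-50025 + 2720}{25855 + 0} = - \frac{47305}{25855} = \left(-47305\right) \frac{1}{25855} = - \frac{9461}{5171}$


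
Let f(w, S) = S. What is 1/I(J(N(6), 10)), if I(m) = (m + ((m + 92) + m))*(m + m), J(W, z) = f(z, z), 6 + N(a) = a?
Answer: 1/2440 ≈ 0.00040984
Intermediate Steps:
N(a) = -6 + a
J(W, z) = z
I(m) = 2*m*(92 + 3*m) (I(m) = (m + ((92 + m) + m))*(2*m) = (m + (92 + 2*m))*(2*m) = (92 + 3*m)*(2*m) = 2*m*(92 + 3*m))
1/I(J(N(6), 10)) = 1/(2*10*(92 + 3*10)) = 1/(2*10*(92 + 30)) = 1/(2*10*122) = 1/2440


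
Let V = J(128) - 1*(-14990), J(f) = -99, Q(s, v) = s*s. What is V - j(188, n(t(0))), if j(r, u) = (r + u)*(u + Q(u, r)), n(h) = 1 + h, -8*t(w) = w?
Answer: 14513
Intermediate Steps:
t(w) = -w/8
Q(s, v) = s²
V = 14891 (V = -99 - 1*(-14990) = -99 + 14990 = 14891)
j(r, u) = (r + u)*(u + u²)
V - j(188, n(t(0))) = 14891 - (1 - ⅛*0)*(188 + (1 - ⅛*0) + (1 - ⅛*0)² + 188*(1 - ⅛*0)) = 14891 - (1 + 0)*(188 + (1 + 0) + (1 + 0)² + 188*(1 + 0)) = 14891 - (188 + 1 + 1² + 188*1) = 14891 - (188 + 1 + 1 + 188) = 14891 - 378 = 14513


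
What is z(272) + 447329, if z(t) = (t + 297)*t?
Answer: 602097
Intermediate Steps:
z(t) = t*(297 + t) (z(t) = (297 + t)*t = t*(297 + t))
z(272) + 447329 = 272*(297 + 272) + 447329 = 272*569 + 447329 = 154768 + 447329 = 602097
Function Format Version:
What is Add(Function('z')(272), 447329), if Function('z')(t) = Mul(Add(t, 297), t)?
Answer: 602097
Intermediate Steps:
Function('z')(t) = Mul(t, Add(297, t)) (Function('z')(t) = Mul(Add(297, t), t) = Mul(t, Add(297, t)))
Add(Function('z')(272), 447329) = Add(Mul(272, Add(297, 272)), 447329) = Add(Mul(272, 569), 447329) = Add(154768, 447329) = 602097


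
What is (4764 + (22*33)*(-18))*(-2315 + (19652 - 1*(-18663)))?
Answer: -298944000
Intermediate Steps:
(4764 + (22*33)*(-18))*(-2315 + (19652 - 1*(-18663))) = (4764 + 726*(-18))*(-2315 + (19652 + 18663)) = (4764 - 13068)*(-2315 + 38315) = -8304*36000 = -298944000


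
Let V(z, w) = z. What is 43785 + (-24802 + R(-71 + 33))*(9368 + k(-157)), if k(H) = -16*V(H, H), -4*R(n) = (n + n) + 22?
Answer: -294443595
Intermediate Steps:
R(n) = -11/2 - n/2 (R(n) = -((n + n) + 22)/4 = -(2*n + 22)/4 = -(22 + 2*n)/4 = -11/2 - n/2)
k(H) = -16*H
43785 + (-24802 + R(-71 + 33))*(9368 + k(-157)) = 43785 + (-24802 + (-11/2 - (-71 + 33)/2))*(9368 - 16*(-157)) = 43785 + (-24802 + (-11/2 - ½*(-38)))*(9368 + 2512) = 43785 + (-24802 + (-11/2 + 19))*11880 = 43785 + (-24802 + 27/2)*11880 = 43785 - 49577/2*11880 = 43785 - 294487380 = -294443595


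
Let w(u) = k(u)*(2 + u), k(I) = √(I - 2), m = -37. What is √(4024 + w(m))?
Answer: √(4024 - 35*I*√39) ≈ 63.458 - 1.7222*I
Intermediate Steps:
k(I) = √(-2 + I)
w(u) = √(-2 + u)*(2 + u)
√(4024 + w(m)) = √(4024 + √(-2 - 37)*(2 - 37)) = √(4024 + √(-39)*(-35)) = √(4024 + (I*√39)*(-35)) = √(4024 - 35*I*√39)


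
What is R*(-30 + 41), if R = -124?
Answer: -1364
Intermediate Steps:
R*(-30 + 41) = -124*(-30 + 41) = -124*11 = -1364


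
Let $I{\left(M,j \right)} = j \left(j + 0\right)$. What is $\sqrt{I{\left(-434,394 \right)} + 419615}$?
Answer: $\sqrt{574851} \approx 758.19$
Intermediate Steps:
$I{\left(M,j \right)} = j^{2}$ ($I{\left(M,j \right)} = j j = j^{2}$)
$\sqrt{I{\left(-434,394 \right)} + 419615} = \sqrt{394^{2} + 419615} = \sqrt{155236 + 419615} = \sqrt{574851}$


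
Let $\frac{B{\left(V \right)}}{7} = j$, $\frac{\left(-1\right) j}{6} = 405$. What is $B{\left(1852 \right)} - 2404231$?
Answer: $-2421241$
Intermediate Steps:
$j = -2430$ ($j = \left(-6\right) 405 = -2430$)
$B{\left(V \right)} = -17010$ ($B{\left(V \right)} = 7 \left(-2430\right) = -17010$)
$B{\left(1852 \right)} - 2404231 = -17010 - 2404231 = -2421241$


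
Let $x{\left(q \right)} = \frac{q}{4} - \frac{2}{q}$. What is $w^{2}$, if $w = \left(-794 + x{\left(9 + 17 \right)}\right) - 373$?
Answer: $\frac{910530625}{676} \approx 1.3469 \cdot 10^{6}$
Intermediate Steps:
$x{\left(q \right)} = - \frac{2}{q} + \frac{q}{4}$ ($x{\left(q \right)} = q \frac{1}{4} - \frac{2}{q} = \frac{q}{4} - \frac{2}{q} = - \frac{2}{q} + \frac{q}{4}$)
$w = - \frac{30175}{26}$ ($w = \left(-794 - \left(\frac{2}{9 + 17} - \frac{9 + 17}{4}\right)\right) - 373 = \left(-794 + \left(- \frac{2}{26} + \frac{1}{4} \cdot 26\right)\right) - 373 = \left(-794 + \left(\left(-2\right) \frac{1}{26} + \frac{13}{2}\right)\right) - 373 = \left(-794 + \left(- \frac{1}{13} + \frac{13}{2}\right)\right) - 373 = \left(-794 + \frac{167}{26}\right) - 373 = - \frac{20477}{26} - 373 = - \frac{30175}{26} \approx -1160.6$)
$w^{2} = \left(- \frac{30175}{26}\right)^{2} = \frac{910530625}{676}$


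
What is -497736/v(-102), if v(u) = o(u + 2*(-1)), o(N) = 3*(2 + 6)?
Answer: -20739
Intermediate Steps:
o(N) = 24 (o(N) = 3*8 = 24)
v(u) = 24
-497736/v(-102) = -497736/24 = -497736*1/24 = -20739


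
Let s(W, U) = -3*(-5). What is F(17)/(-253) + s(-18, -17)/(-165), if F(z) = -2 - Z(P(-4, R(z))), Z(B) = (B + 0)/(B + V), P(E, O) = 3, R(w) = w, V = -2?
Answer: -18/253 ≈ -0.071146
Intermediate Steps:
Z(B) = B/(-2 + B) (Z(B) = (B + 0)/(B - 2) = B/(-2 + B))
s(W, U) = 15
F(z) = -5 (F(z) = -2 - 3/(-2 + 3) = -2 - 3/1 = -2 - 3 = -5)
F(17)/(-253) + s(-18, -17)/(-165) = -5/(-253) + 15/(-165) = -5*(-1/253) + 15*(-1/165) = 5/253 - 1/11 = -18/253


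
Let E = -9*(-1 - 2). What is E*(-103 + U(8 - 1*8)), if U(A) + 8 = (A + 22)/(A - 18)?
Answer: -3030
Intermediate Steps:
U(A) = -8 + (22 + A)/(-18 + A) (U(A) = -8 + (A + 22)/(A - 18) = -8 + (22 + A)/(-18 + A))
E = 27 (E = -9*(-3) = 27)
E*(-103 + U(8 - 1*8)) = 27*(-103 + (166 - 7*(8 - 1*8))/(-18 + (8 - 1*8))) = 27*(-103 + (166 - 7*(8 - 8))/(-18 + (8 - 8))) = 27*(-103 + (166 - 7*0)/(-18 + 0)) = 27*(-103 + (166 + 0)/(-18)) = 27*(-103 - 1/18*166) = 27*(-103 - 83/9) = 27*(-1010/9) = -3030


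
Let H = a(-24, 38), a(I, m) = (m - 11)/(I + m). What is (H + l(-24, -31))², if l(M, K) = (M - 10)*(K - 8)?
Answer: 345625281/196 ≈ 1.7634e+6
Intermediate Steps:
a(I, m) = (-11 + m)/(I + m)
H = 27/14 (H = (-11 + 38)/(-24 + 38) = 27/14 ≈ 1.9286)
l(M, K) = (-10 + M)*(-8 + K)
(H + l(-24, -31))² = (27/14 + (80 - 10*(-31) - 8*(-24) - 31*(-24)))² = (27/14 + (80 + 310 + 192 + 744))² = (27/14 + 1326)² = (18591/14)² = 345625281/196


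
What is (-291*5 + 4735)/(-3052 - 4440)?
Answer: -820/1873 ≈ -0.43780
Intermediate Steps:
(-291*5 + 4735)/(-3052 - 4440) = (-1455 + 4735)/(-7492) = 3280*(-1/7492) = -820/1873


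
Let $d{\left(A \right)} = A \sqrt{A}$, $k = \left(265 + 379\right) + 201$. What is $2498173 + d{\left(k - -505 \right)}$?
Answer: $2498173 + 20250 \sqrt{6} \approx 2.5478 \cdot 10^{6}$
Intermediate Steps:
$k = 845$ ($k = 644 + 201 = 845$)
$d{\left(A \right)} = A^{\frac{3}{2}}$
$2498173 + d{\left(k - -505 \right)} = 2498173 + \left(845 - -505\right)^{\frac{3}{2}} = 2498173 + \left(845 + 505\right)^{\frac{3}{2}} = 2498173 + 1350^{\frac{3}{2}} = 2498173 + 20250 \sqrt{6}$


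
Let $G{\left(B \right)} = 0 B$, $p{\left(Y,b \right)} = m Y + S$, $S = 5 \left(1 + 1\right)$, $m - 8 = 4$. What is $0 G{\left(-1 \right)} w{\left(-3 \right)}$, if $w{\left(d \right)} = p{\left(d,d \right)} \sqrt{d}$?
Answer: $0$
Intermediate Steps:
$m = 12$ ($m = 8 + 4 = 12$)
$S = 10$ ($S = 5 \cdot 2 = 10$)
$p{\left(Y,b \right)} = 10 + 12 Y$ ($p{\left(Y,b \right)} = 12 Y + 10 = 10 + 12 Y$)
$G{\left(B \right)} = 0$
$w{\left(d \right)} = \sqrt{d} \left(10 + 12 d\right)$ ($w{\left(d \right)} = \left(10 + 12 d\right) \sqrt{d} = \sqrt{d} \left(10 + 12 d\right)$)
$0 G{\left(-1 \right)} w{\left(-3 \right)} = 0 \cdot 0 \sqrt{-3} \left(10 + 12 \left(-3\right)\right) = 0 i \sqrt{3} \left(10 - 36\right) = 0 i \sqrt{3} \left(-26\right) = 0 \left(- 26 i \sqrt{3}\right) = 0$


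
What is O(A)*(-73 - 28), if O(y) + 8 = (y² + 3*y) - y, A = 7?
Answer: -5555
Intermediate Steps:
O(y) = -8 + y² + 2*y (O(y) = -8 + ((y² + 3*y) - y) = -8 + (y² + 2*y) = -8 + y² + 2*y)
O(A)*(-73 - 28) = (-8 + 7² + 2*7)*(-73 - 28) = (-8 + 49 + 14)*(-101) = 55*(-101) = -5555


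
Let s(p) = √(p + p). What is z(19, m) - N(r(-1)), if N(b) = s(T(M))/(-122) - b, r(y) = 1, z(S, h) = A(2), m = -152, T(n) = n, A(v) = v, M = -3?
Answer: 3 + I*√6/122 ≈ 3.0 + 0.020078*I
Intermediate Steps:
z(S, h) = 2
s(p) = √2*√p (s(p) = √(2*p) = √2*√p)
N(b) = -b - I*√6/122 (N(b) = (√2*√(-3))/(-122) - b = (√2*(I*√3))*(-1/122) - b = (I*√6)*(-1/122) - b = -I*√6/122 - b = -b - I*√6/122)
z(19, m) - N(r(-1)) = 2 - (-1*1 - I*√6/122) = 2 - (-1 - I*√6/122) = 2 + (1 + I*√6/122) = 3 + I*√6/122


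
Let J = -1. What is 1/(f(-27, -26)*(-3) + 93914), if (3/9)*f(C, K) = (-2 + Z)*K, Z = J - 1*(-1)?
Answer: 1/93446 ≈ 1.0701e-5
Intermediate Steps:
Z = 0 (Z = -1 - 1*(-1) = -1 + 1 = 0)
f(C, K) = -6*K (f(C, K) = 3*((-2 + 0)*K) = 3*(-2*K) = -6*K)
1/(f(-27, -26)*(-3) + 93914) = 1/(-6*(-26)*(-3) + 93914) = 1/(156*(-3) + 93914) = 1/(-468 + 93914) = 1/93446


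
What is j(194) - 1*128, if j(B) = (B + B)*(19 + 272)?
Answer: 112780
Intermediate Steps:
j(B) = 582*B (j(B) = (2*B)*291 = 582*B)
j(194) - 1*128 = 582*194 - 1*128 = 112908 - 128 = 112780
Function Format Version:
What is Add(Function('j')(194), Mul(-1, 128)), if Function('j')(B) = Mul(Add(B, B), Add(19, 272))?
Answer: 112780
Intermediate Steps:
Function('j')(B) = Mul(582, B) (Function('j')(B) = Mul(Mul(2, B), 291) = Mul(582, B))
Add(Function('j')(194), Mul(-1, 128)) = Add(Mul(582, 194), Mul(-1, 128)) = Add(112908, -128) = 112780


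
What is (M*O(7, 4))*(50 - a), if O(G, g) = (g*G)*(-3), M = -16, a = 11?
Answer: 52416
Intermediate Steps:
O(G, g) = -3*G*g (O(G, g) = (G*g)*(-3) = -3*G*g)
(M*O(7, 4))*(50 - a) = (-(-48)*7*4)*(50 - 1*11) = (-16*(-84))*(50 - 11) = 1344*39 = 52416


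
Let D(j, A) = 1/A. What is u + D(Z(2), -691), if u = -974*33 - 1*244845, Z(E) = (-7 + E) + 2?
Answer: -191398018/691 ≈ -2.7699e+5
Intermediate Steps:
Z(E) = -5 + E
u = -276987 (u = -32142 - 244845 = -276987)
u + D(Z(2), -691) = -276987 + 1/(-691) = -276987 - 1/691 = -191398018/691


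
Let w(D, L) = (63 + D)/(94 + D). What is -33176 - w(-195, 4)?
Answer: -3350908/101 ≈ -33177.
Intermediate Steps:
w(D, L) = (63 + D)/(94 + D)
-33176 - w(-195, 4) = -33176 - (63 - 195)/(94 - 195) = -33176 - (-132)/(-101) = -33176 - (-1)*(-132)/101 = -33176 - 1*132/101 = -33176 - 132/101 = -3350908/101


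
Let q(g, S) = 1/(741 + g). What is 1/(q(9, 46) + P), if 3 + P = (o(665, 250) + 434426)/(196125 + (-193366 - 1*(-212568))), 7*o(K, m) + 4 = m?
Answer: -1130466750/1108971961 ≈ -1.0194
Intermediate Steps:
o(K, m) = -4/7 + m/7
P = -1480639/1507289 (P = -3 + ((-4/7 + (1/7)*250) + 434426)/(196125 + (-193366 - 1*(-212568))) = -3 + ((-4/7 + 250/7) + 434426)/(196125 + (-193366 + 212568)) = -3 + (246/7 + 434426)/(196125 + 19202) = -3 + (3041228/7)/215327 = -3 + (3041228/7)*(1/215327) = -3 + 3041228/1507289 = -1480639/1507289 ≈ -0.98232)
1/(q(9, 46) + P) = 1/(1/(741 + 9) - 1480639/1507289) = 1/(1/750 - 1480639/1507289) = 1/(-1108971961/1130466750) = -1130466750/1108971961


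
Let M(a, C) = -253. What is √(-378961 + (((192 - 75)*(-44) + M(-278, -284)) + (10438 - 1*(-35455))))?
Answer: I*√338469 ≈ 581.78*I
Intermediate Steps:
√(-378961 + (((192 - 75)*(-44) + M(-278, -284)) + (10438 - 1*(-35455)))) = √(-378961 + (((192 - 75)*(-44) - 253) + (10438 - 1*(-35455)))) = √(-378961 + ((117*(-44) - 253) + (10438 + 35455))) = √(-378961 + ((-5148 - 253) + 45893)) = √(-378961 + (-5401 + 45893)) = √(-378961 + 40492) = √(-338469) = I*√338469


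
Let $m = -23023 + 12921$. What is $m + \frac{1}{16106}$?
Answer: $- \frac{162702811}{16106} \approx -10102.0$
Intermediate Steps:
$m = -10102$
$m + \frac{1}{16106} = -10102 + \frac{1}{16106} = - \frac{162702811}{16106}$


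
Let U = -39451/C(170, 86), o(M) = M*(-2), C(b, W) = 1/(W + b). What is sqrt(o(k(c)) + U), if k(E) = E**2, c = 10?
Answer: 6*I*sqrt(280546) ≈ 3178.0*I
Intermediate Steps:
o(M) = -2*M
U = -10099456 (U = -39451/(1/(86 + 170)) = -39451/(1/256) = -39451/1/256 = -39451*256 = -10099456)
sqrt(o(k(c)) + U) = sqrt(-2*10**2 - 10099456) = sqrt(-2*100 - 10099456) = sqrt(-200 - 10099456) = sqrt(-10099656) = 6*I*sqrt(280546)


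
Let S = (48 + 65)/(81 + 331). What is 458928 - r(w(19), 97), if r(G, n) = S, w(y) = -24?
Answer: 189078223/412 ≈ 4.5893e+5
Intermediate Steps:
S = 113/412 ≈ 0.27427
r(G, n) = 113/412
458928 - r(w(19), 97) = 458928 - 1*113/412 = 458928 - 113/412 = 189078223/412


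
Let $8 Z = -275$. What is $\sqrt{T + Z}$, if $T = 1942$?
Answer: $\frac{\sqrt{30522}}{4} \approx 43.676$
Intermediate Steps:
$Z = - \frac{275}{8}$ ($Z = \frac{1}{8} \left(-275\right) = - \frac{275}{8} \approx -34.375$)
$\sqrt{T + Z} = \sqrt{1942 - \frac{275}{8}} = \sqrt{\frac{15261}{8}} = \frac{\sqrt{30522}}{4}$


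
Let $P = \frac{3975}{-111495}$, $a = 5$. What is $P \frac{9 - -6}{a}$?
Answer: $- \frac{795}{7433} \approx -0.10696$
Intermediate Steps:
$P = - \frac{265}{7433}$ ($P = 3975 \left(- \frac{1}{111495}\right) = - \frac{265}{7433} \approx -0.035652$)
$P \frac{9 - -6}{a} = - \frac{265 \frac{9 - -6}{5}}{7433} = - \frac{265 \left(9 + 6\right) \frac{1}{5}}{7433} = - \frac{265 \cdot 15 \cdot \frac{1}{5}}{7433} = \left(- \frac{265}{7433}\right) 3 = - \frac{795}{7433}$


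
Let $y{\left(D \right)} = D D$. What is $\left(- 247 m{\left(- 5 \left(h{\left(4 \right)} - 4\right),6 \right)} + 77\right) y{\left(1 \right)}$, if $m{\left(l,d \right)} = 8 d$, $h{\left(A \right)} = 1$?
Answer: $-11779$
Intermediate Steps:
$y{\left(D \right)} = D^{2}$
$\left(- 247 m{\left(- 5 \left(h{\left(4 \right)} - 4\right),6 \right)} + 77\right) y{\left(1 \right)} = \left(- 247 \cdot 8 \cdot 6 + 77\right) 1^{2} = \left(\left(-247\right) 48 + 77\right) 1 = \left(-11856 + 77\right) 1 = \left(-11779\right) 1 = -11779$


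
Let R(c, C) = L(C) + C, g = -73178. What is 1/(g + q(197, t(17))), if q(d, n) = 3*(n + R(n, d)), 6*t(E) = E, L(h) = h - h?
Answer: -2/145157 ≈ -1.3778e-5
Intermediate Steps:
L(h) = 0
t(E) = E/6
R(c, C) = C (R(c, C) = 0 + C = C)
q(d, n) = 3*d + 3*n (q(d, n) = 3*(n + d) = 3*(d + n) = 3*d + 3*n)
1/(g + q(197, t(17))) = 1/(-73178 + (3*197 + 3*((⅙)*17))) = 1/(-73178 + (591 + 3*(17/6))) = 1/(-73178 + (591 + 17/2)) = 1/(-73178 + 1199/2) = 1/(-145157/2) = -2/145157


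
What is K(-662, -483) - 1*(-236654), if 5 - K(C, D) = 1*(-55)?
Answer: 236714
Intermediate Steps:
K(C, D) = 60 (K(C, D) = 5 - (-55) = 5 - 1*(-55) = 5 + 55 = 60)
K(-662, -483) - 1*(-236654) = 60 - 1*(-236654) = 60 + 236654 = 236714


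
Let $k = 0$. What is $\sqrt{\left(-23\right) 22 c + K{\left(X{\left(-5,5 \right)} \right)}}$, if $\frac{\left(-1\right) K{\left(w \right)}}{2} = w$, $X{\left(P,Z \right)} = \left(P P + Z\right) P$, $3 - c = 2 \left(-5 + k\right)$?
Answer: $i \sqrt{6278} \approx 79.234 i$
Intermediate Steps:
$c = 13$ ($c = 3 - 2 \left(-5 + 0\right) = 3 - 2 \left(-5\right) = 3 - -10 = 3 + 10 = 13$)
$X{\left(P,Z \right)} = P \left(Z + P^{2}\right)$ ($X{\left(P,Z \right)} = \left(P^{2} + Z\right) P = \left(Z + P^{2}\right) P = P \left(Z + P^{2}\right)$)
$K{\left(w \right)} = - 2 w$
$\sqrt{\left(-23\right) 22 c + K{\left(X{\left(-5,5 \right)} \right)}} = \sqrt{\left(-23\right) 22 \cdot 13 - 2 \left(- 5 \left(5 + \left(-5\right)^{2}\right)\right)} = \sqrt{\left(-506\right) 13 - 2 \left(- 5 \left(5 + 25\right)\right)} = \sqrt{-6578 - 2 \left(\left(-5\right) 30\right)} = \sqrt{-6578 - -300} = \sqrt{-6578 + 300} = \sqrt{-6278} = i \sqrt{6278}$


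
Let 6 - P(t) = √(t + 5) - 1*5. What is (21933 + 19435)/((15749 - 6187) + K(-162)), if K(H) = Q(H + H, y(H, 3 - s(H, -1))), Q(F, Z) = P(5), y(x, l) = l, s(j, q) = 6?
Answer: 396015864/91642319 + 41368*√10/91642319 ≈ 4.3227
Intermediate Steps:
P(t) = 11 - √(5 + t) (P(t) = 6 - (√(t + 5) - 1*5) = 6 - (√(5 + t) - 5) = 6 - (-5 + √(5 + t)) = 6 + (5 - √(5 + t)) = 11 - √(5 + t))
Q(F, Z) = 11 - √10 (Q(F, Z) = 11 - √(5 + 5) = 11 - √10)
K(H) = 11 - √10
(21933 + 19435)/((15749 - 6187) + K(-162)) = (21933 + 19435)/((15749 - 6187) + (11 - √10)) = 41368/(9562 + (11 - √10)) = 41368/(9573 - √10)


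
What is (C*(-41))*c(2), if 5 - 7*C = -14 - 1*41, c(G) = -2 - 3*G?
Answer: 19680/7 ≈ 2811.4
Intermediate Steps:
C = 60/7 (C = 5/7 - (-14 - 1*41)/7 = 5/7 - (-14 - 41)/7 = 5/7 - 1/7*(-55) = 5/7 + 55/7 = 60/7 ≈ 8.5714)
(C*(-41))*c(2) = ((60/7)*(-41))*(-2 - 3*2) = -2460*(-2 - 6)/7 = -2460/7*(-8) = 19680/7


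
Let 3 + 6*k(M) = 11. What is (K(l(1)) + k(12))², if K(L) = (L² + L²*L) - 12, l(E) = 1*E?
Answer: 676/9 ≈ 75.111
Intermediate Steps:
k(M) = 4/3 (k(M) = -½ + (⅙)*11 = -½ + 11/6 = 4/3)
l(E) = E
K(L) = -12 + L² + L³ (K(L) = (L² + L³) - 12 = -12 + L² + L³)
(K(l(1)) + k(12))² = ((-12 + 1² + 1³) + 4/3)² = ((-12 + 1 + 1) + 4/3)² = (-10 + 4/3)² = (-26/3)² = 676/9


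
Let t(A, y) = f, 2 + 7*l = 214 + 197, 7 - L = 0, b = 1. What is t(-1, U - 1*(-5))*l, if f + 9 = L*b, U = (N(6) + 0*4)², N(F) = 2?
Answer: -818/7 ≈ -116.86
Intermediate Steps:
U = 4 (U = (2 + 0*4)² = (2 + 0)² = 2² = 4)
L = 7 (L = 7 - 1*0 = 7 + 0 = 7)
f = -2 (f = -9 + 7*1 = -9 + 7 = -2)
l = 409/7 (l = -2/7 + (214 + 197)/7 = -2/7 + (⅐)*411 = -2/7 + 411/7 = 409/7 ≈ 58.429)
t(A, y) = -2
t(-1, U - 1*(-5))*l = -2*409/7 = -818/7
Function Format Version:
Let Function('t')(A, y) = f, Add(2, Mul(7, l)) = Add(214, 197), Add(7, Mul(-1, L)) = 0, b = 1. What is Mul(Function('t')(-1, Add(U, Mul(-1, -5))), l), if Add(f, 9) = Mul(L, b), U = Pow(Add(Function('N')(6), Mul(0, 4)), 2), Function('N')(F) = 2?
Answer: Rational(-818, 7) ≈ -116.86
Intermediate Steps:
U = 4 (U = Pow(Add(2, Mul(0, 4)), 2) = Pow(Add(2, 0), 2) = Pow(2, 2) = 4)
L = 7 (L = Add(7, Mul(-1, 0)) = Add(7, 0) = 7)
f = -2 (f = Add(-9, Mul(7, 1)) = Add(-9, 7) = -2)
l = Rational(409, 7) (l = Add(Rational(-2, 7), Mul(Rational(1, 7), Add(214, 197))) = Add(Rational(-2, 7), Mul(Rational(1, 7), 411)) = Add(Rational(-2, 7), Rational(411, 7)) = Rational(409, 7) ≈ 58.429)
Function('t')(A, y) = -2
Mul(Function('t')(-1, Add(U, Mul(-1, -5))), l) = Mul(-2, Rational(409, 7)) = Rational(-818, 7)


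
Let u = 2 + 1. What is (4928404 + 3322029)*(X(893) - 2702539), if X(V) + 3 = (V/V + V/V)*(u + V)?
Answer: -22282356924750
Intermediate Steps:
u = 3
X(V) = 3 + 2*V (X(V) = -3 + (V/V + V/V)*(3 + V) = -3 + (1 + 1)*(3 + V) = -3 + 2*(3 + V) = -3 + (6 + 2*V) = 3 + 2*V)
(4928404 + 3322029)*(X(893) - 2702539) = (4928404 + 3322029)*((3 + 2*893) - 2702539) = 8250433*((3 + 1786) - 2702539) = 8250433*(1789 - 2702539) = 8250433*(-2700750) = -22282356924750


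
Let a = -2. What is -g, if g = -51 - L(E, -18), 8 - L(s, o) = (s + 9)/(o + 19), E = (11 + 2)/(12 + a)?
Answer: 487/10 ≈ 48.700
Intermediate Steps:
E = 13/10 (E = (11 + 2)/(12 - 2) = 13/10 ≈ 1.3000)
L(s, o) = 8 - (9 + s)/(19 + o) (L(s, o) = 8 - (s + 9)/(o + 19) = 8 - (9 + s)/(19 + o))
g = -487/10 (g = -51 - (143 - 1*13/10 + 8*(-18))/(19 - 18) = -51 - (143 - 13/10 - 144)/1 = -51 - (-23)/10 = -51 - 1*(-23/10) = -51 + 23/10 = -487/10 ≈ -48.700)
-g = -1*(-487/10) = 487/10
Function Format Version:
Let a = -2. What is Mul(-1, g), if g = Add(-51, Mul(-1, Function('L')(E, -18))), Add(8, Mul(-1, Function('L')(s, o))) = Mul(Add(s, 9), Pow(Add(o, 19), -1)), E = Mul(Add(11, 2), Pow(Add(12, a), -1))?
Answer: Rational(487, 10) ≈ 48.700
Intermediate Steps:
E = Rational(13, 10) (E = Mul(Add(11, 2), Pow(Add(12, -2), -1)) = Mul(13, Pow(10, -1)) = Mul(13, Rational(1, 10)) = Rational(13, 10) ≈ 1.3000)
Function('L')(s, o) = Add(8, Mul(-1, Pow(Add(19, o), -1), Add(9, s))) (Function('L')(s, o) = Add(8, Mul(-1, Mul(Add(s, 9), Pow(Add(o, 19), -1)))) = Add(8, Mul(-1, Mul(Add(9, s), Pow(Add(19, o), -1)))) = Add(8, Mul(-1, Mul(Pow(Add(19, o), -1), Add(9, s)))) = Add(8, Mul(-1, Pow(Add(19, o), -1), Add(9, s))))
g = Rational(-487, 10) (g = Add(-51, Mul(-1, Mul(Pow(Add(19, -18), -1), Add(143, Mul(-1, Rational(13, 10)), Mul(8, -18))))) = Add(-51, Mul(-1, Mul(Pow(1, -1), Add(143, Rational(-13, 10), -144)))) = Add(-51, Mul(-1, Mul(1, Rational(-23, 10)))) = Add(-51, Mul(-1, Rational(-23, 10))) = Add(-51, Rational(23, 10)) = Rational(-487, 10) ≈ -48.700)
Mul(-1, g) = Mul(-1, Rational(-487, 10)) = Rational(487, 10)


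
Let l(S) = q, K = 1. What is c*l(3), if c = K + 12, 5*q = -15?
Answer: -39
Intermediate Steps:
q = -3 (q = (⅕)*(-15) = -3)
l(S) = -3
c = 13 (c = 1 + 12 = 13)
c*l(3) = 13*(-3) = -39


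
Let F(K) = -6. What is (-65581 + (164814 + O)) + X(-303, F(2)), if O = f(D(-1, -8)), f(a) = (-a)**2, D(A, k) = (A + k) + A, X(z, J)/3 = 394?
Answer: 100515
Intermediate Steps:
X(z, J) = 1182 (X(z, J) = 3*394 = 1182)
D(A, k) = k + 2*A
f(a) = a**2
O = 100 (O = (-8 + 2*(-1))**2 = (-8 - 2)**2 = (-10)**2 = 100)
(-65581 + (164814 + O)) + X(-303, F(2)) = (-65581 + (164814 + 100)) + 1182 = (-65581 + 164914) + 1182 = 99333 + 1182 = 100515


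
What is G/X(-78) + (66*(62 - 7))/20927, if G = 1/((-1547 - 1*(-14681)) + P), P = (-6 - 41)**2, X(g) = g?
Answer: 4344196093/25044470958 ≈ 0.17346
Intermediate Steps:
P = 2209 (P = (-47)**2 = 2209)
G = 1/15343 (G = 1/((-1547 - 1*(-14681)) + 2209) = 1/((-1547 + 14681) + 2209) = 1/(13134 + 2209) = 1/15343 ≈ 6.5176e-5)
G/X(-78) + (66*(62 - 7))/20927 = (1/15343)/(-78) + (66*(62 - 7))/20927 = (1/15343)*(-1/78) + (66*55)*(1/20927) = -1/1196754 + 3630*(1/20927) = -1/1196754 + 3630/20927 = 4344196093/25044470958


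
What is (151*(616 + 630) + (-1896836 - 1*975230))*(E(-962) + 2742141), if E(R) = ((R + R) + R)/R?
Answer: -7359695124480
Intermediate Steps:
E(R) = 3 (E(R) = (2*R + R)/R = (3*R)/R = 3)
(151*(616 + 630) + (-1896836 - 1*975230))*(E(-962) + 2742141) = (151*(616 + 630) + (-1896836 - 1*975230))*(3 + 2742141) = (151*1246 + (-1896836 - 975230))*2742144 = (188146 - 2872066)*2742144 = -2683920*2742144 = -7359695124480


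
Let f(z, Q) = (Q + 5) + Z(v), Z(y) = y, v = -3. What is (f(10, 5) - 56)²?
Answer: 2401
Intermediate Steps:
f(z, Q) = 2 + Q (f(z, Q) = (Q + 5) - 3 = (5 + Q) - 3 = 2 + Q)
(f(10, 5) - 56)² = ((2 + 5) - 56)² = (7 - 56)² = (-49)² = 2401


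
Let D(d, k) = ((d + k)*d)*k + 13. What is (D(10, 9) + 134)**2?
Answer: 3448449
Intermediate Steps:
D(d, k) = 13 + d*k*(d + k) (D(d, k) = (d*(d + k))*k + 13 = d*k*(d + k) + 13 = 13 + d*k*(d + k))
(D(10, 9) + 134)**2 = ((13 + 10*9**2 + 9*10**2) + 134)**2 = ((13 + 10*81 + 9*100) + 134)**2 = ((13 + 810 + 900) + 134)**2 = (1723 + 134)**2 = 1857**2 = 3448449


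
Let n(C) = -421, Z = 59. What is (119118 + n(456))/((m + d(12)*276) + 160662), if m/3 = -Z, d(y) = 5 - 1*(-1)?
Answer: 118697/162141 ≈ 0.73206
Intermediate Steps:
d(y) = 6 (d(y) = 5 + 1 = 6)
m = -177 (m = 3*(-1*59) = 3*(-59) = -177)
(119118 + n(456))/((m + d(12)*276) + 160662) = (119118 - 421)/((-177 + 6*276) + 160662) = 118697/((-177 + 1656) + 160662) = 118697/(1479 + 160662) = 118697/162141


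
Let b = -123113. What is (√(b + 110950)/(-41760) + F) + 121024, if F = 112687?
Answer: 233711 - I*√12163/41760 ≈ 2.3371e+5 - 0.0026409*I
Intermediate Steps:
(√(b + 110950)/(-41760) + F) + 121024 = (√(-123113 + 110950)/(-41760) + 112687) + 121024 = (√(-12163)*(-1/41760) + 112687) + 121024 = ((I*√12163)*(-1/41760) + 112687) + 121024 = (-I*√12163/41760 + 112687) + 121024 = (112687 - I*√12163/41760) + 121024 = 233711 - I*√12163/41760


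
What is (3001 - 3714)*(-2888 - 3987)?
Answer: 4901875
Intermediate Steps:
(3001 - 3714)*(-2888 - 3987) = -713*(-6875) = 4901875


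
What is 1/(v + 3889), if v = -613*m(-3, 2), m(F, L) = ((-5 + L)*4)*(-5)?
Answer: -1/32891 ≈ -3.0403e-5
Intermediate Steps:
m(F, L) = 100 - 20*L (m(F, L) = (-20 + 4*L)*(-5) = 100 - 20*L)
v = -36780 (v = -613*(100 - 20*2) = -613*(100 - 40) = -613*60 = -36780)
1/(v + 3889) = 1/(-36780 + 3889) = 1/(-32891) = -1/32891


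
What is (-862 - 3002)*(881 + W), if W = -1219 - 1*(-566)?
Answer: -880992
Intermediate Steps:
W = -653 (W = -1219 + 566 = -653)
(-862 - 3002)*(881 + W) = (-862 - 3002)*(881 - 653) = -3864*228 = -880992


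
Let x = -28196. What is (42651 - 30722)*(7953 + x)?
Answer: -241478747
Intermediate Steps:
(42651 - 30722)*(7953 + x) = (42651 - 30722)*(7953 - 28196) = 11929*(-20243) = -241478747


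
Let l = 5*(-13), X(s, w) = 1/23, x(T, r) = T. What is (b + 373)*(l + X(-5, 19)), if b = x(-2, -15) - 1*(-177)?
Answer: -818712/23 ≈ -35596.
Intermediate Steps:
X(s, w) = 1/23
b = 175 (b = -2 - 1*(-177) = -2 + 177 = 175)
l = -65
(b + 373)*(l + X(-5, 19)) = (175 + 373)*(-65 + 1/23) = 548*(-1494/23) = -818712/23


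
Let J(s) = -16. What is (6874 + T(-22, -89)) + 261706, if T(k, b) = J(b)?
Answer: 268564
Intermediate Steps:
T(k, b) = -16
(6874 + T(-22, -89)) + 261706 = (6874 - 16) + 261706 = 6858 + 261706 = 268564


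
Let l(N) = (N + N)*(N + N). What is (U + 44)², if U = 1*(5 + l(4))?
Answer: 12769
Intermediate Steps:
l(N) = 4*N² (l(N) = (2*N)*(2*N) = 4*N²)
U = 69 (U = 1*(5 + 4*4²) = 1*(5 + 4*16) = 1*(5 + 64) = 1*69 = 69)
(U + 44)² = (69 + 44)² = 113² = 12769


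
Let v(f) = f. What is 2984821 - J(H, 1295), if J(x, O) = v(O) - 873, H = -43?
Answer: 2984399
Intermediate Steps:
J(x, O) = -873 + O (J(x, O) = O - 873 = -873 + O)
2984821 - J(H, 1295) = 2984821 - (-873 + 1295) = 2984821 - 1*422 = 2984821 - 422 = 2984399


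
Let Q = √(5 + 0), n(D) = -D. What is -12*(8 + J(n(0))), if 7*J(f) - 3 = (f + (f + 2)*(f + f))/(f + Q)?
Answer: -708/7 ≈ -101.14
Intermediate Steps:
Q = √5 ≈ 2.2361
J(f) = 3/7 + (f + 2*f*(2 + f))/(7*(f + √5)) (J(f) = 3/7 + ((f + (f + 2)*(f + f))/(f + √5))/7 = 3/7 + ((f + (2 + f)*(2*f))/(f + √5))/7 = 3/7 + ((f + 2*f*(2 + f))/(f + √5))/7 = 3/7 + (f + 2*f*(2 + f))/(7*(f + √5)))
-12*(8 + J(n(0))) = -12*(8 + (2*(-1*0)² + 3*√5 + 8*(-1*0))/(7*(-1*0 + √5))) = -12*(8 + (2*0² + 3*√5 + 8*0)/(7*(0 + √5))) = -12*(8 + (2*0 + 3*√5 + 0)/(7*(√5))) = -12*(8 + (√5/5)*(0 + 3*√5 + 0)/7) = -12*(8 + (√5/5)*(3*√5)/7) = -12*(8 + 3/7) = -12*59/7 = -708/7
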